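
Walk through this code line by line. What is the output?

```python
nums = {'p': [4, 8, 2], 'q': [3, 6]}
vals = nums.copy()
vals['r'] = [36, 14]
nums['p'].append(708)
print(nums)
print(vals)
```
{'p': [4, 8, 2, 708], 'q': [3, 6]}
{'p': [4, 8, 2, 708], 'q': [3, 6], 'r': [36, 14]}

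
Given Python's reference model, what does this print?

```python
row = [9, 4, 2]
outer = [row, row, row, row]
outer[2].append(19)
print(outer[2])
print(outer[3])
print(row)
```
[9, 4, 2, 19]
[9, 4, 2, 19]
[9, 4, 2, 19]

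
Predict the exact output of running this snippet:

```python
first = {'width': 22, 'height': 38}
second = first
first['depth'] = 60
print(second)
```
{'width': 22, 'height': 38, 'depth': 60}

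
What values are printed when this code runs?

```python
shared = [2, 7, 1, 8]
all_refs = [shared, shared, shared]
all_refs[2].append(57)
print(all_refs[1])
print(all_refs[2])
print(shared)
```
[2, 7, 1, 8, 57]
[2, 7, 1, 8, 57]
[2, 7, 1, 8, 57]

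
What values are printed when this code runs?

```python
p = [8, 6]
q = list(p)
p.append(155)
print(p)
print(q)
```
[8, 6, 155]
[8, 6]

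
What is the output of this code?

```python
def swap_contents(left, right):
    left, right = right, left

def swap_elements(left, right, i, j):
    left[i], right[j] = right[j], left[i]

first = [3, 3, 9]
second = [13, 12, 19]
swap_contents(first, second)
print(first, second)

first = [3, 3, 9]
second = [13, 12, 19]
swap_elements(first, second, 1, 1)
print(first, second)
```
[3, 3, 9] [13, 12, 19]
[3, 12, 9] [13, 3, 19]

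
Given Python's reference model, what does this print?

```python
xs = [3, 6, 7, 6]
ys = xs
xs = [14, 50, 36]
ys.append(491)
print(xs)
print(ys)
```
[14, 50, 36]
[3, 6, 7, 6, 491]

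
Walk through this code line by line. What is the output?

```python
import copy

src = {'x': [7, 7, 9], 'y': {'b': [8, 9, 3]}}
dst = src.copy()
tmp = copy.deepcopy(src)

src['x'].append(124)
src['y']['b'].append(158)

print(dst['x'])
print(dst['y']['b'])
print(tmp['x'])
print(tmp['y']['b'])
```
[7, 7, 9, 124]
[8, 9, 3, 158]
[7, 7, 9]
[8, 9, 3]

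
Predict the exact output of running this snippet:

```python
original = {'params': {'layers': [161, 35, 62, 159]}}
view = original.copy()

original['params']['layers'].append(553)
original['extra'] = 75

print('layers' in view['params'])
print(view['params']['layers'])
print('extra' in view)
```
True
[161, 35, 62, 159, 553]
False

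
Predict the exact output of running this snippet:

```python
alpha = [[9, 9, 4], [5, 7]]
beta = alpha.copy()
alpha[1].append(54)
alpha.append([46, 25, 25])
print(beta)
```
[[9, 9, 4], [5, 7, 54]]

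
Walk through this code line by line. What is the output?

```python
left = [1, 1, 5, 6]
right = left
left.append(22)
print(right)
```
[1, 1, 5, 6, 22]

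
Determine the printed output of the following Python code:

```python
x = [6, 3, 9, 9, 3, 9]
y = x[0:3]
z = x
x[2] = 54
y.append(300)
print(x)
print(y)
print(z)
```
[6, 3, 54, 9, 3, 9]
[6, 3, 9, 300]
[6, 3, 54, 9, 3, 9]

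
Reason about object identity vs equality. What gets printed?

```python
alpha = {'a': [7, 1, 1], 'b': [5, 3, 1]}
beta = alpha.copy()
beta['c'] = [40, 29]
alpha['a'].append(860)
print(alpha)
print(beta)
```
{'a': [7, 1, 1, 860], 'b': [5, 3, 1]}
{'a': [7, 1, 1, 860], 'b': [5, 3, 1], 'c': [40, 29]}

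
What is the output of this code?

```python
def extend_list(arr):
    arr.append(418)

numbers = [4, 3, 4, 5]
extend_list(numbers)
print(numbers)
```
[4, 3, 4, 5, 418]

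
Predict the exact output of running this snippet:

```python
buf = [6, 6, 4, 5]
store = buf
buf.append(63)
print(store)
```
[6, 6, 4, 5, 63]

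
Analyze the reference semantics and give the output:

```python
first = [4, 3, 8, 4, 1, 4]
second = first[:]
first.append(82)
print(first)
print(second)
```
[4, 3, 8, 4, 1, 4, 82]
[4, 3, 8, 4, 1, 4]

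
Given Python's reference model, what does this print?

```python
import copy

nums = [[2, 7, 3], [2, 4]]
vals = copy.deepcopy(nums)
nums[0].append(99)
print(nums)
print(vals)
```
[[2, 7, 3, 99], [2, 4]]
[[2, 7, 3], [2, 4]]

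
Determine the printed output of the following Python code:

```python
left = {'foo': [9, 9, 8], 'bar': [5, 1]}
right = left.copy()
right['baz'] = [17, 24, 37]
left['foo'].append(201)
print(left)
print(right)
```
{'foo': [9, 9, 8, 201], 'bar': [5, 1]}
{'foo': [9, 9, 8, 201], 'bar': [5, 1], 'baz': [17, 24, 37]}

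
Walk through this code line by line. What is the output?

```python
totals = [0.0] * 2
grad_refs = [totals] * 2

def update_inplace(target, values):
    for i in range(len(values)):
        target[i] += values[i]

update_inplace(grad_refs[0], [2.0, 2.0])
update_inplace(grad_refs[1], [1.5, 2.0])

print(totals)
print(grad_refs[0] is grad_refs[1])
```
[3.5, 4.0]
True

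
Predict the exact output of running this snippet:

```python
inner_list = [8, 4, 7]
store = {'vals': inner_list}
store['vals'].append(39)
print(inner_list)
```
[8, 4, 7, 39]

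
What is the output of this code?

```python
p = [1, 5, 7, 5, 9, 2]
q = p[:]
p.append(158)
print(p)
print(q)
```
[1, 5, 7, 5, 9, 2, 158]
[1, 5, 7, 5, 9, 2]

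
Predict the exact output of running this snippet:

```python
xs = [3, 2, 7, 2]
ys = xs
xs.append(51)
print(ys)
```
[3, 2, 7, 2, 51]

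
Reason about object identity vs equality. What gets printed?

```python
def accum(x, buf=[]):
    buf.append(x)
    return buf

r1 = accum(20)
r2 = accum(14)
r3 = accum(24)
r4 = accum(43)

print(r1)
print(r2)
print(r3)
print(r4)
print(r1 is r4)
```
[20, 14, 24, 43]
[20, 14, 24, 43]
[20, 14, 24, 43]
[20, 14, 24, 43]
True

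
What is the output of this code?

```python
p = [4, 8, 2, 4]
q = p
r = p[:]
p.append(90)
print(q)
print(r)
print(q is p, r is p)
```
[4, 8, 2, 4, 90]
[4, 8, 2, 4]
True False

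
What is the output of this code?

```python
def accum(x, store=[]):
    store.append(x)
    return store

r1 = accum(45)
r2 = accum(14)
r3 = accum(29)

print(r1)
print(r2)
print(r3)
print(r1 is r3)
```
[45, 14, 29]
[45, 14, 29]
[45, 14, 29]
True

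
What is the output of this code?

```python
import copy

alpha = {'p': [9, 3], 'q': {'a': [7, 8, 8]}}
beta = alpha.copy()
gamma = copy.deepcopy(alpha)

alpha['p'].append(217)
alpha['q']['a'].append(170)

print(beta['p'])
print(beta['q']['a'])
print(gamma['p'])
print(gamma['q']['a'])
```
[9, 3, 217]
[7, 8, 8, 170]
[9, 3]
[7, 8, 8]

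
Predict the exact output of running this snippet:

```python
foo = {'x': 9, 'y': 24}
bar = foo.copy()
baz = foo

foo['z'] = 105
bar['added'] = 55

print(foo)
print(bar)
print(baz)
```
{'x': 9, 'y': 24, 'z': 105}
{'x': 9, 'y': 24, 'added': 55}
{'x': 9, 'y': 24, 'z': 105}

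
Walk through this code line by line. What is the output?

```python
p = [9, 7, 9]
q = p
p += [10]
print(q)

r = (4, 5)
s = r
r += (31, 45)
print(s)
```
[9, 7, 9, 10]
(4, 5)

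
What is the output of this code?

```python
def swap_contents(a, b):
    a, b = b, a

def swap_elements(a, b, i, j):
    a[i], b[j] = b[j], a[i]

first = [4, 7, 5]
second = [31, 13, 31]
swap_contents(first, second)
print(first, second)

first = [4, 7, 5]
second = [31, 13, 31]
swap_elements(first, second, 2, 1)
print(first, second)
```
[4, 7, 5] [31, 13, 31]
[4, 7, 13] [31, 5, 31]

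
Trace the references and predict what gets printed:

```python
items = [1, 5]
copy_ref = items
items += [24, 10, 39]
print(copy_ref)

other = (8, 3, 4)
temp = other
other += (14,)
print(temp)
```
[1, 5, 24, 10, 39]
(8, 3, 4)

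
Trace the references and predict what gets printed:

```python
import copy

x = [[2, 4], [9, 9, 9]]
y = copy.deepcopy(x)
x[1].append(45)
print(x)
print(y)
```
[[2, 4], [9, 9, 9, 45]]
[[2, 4], [9, 9, 9]]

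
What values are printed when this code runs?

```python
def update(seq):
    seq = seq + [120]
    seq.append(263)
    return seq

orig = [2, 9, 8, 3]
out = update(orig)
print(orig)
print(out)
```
[2, 9, 8, 3]
[2, 9, 8, 3, 120, 263]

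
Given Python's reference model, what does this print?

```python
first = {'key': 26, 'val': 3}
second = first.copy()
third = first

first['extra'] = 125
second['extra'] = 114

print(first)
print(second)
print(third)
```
{'key': 26, 'val': 3, 'extra': 125}
{'key': 26, 'val': 3, 'extra': 114}
{'key': 26, 'val': 3, 'extra': 125}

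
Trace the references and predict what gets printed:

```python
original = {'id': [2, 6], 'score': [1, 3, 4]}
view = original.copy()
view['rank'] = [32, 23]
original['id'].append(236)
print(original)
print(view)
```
{'id': [2, 6, 236], 'score': [1, 3, 4]}
{'id': [2, 6, 236], 'score': [1, 3, 4], 'rank': [32, 23]}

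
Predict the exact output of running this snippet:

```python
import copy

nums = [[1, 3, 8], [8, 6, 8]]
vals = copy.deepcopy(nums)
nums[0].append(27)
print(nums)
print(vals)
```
[[1, 3, 8, 27], [8, 6, 8]]
[[1, 3, 8], [8, 6, 8]]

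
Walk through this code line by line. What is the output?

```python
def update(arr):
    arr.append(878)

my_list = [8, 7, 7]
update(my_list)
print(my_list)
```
[8, 7, 7, 878]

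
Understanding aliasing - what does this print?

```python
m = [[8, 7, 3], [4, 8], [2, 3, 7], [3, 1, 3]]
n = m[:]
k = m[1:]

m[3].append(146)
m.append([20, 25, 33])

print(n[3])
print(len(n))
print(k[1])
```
[3, 1, 3, 146]
4
[2, 3, 7]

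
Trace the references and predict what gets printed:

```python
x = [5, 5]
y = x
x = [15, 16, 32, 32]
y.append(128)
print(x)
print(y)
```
[15, 16, 32, 32]
[5, 5, 128]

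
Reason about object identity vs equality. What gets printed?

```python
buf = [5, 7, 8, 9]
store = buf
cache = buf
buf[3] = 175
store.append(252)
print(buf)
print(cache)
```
[5, 7, 8, 175, 252]
[5, 7, 8, 175, 252]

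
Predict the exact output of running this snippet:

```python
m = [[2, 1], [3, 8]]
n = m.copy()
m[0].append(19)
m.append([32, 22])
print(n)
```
[[2, 1, 19], [3, 8]]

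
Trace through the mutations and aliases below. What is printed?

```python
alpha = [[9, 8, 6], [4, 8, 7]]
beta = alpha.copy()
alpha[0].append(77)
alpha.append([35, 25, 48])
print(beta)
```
[[9, 8, 6, 77], [4, 8, 7]]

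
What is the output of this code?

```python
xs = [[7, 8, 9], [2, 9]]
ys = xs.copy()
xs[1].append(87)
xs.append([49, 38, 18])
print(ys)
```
[[7, 8, 9], [2, 9, 87]]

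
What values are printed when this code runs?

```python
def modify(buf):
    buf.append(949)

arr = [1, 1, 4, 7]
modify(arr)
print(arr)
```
[1, 1, 4, 7, 949]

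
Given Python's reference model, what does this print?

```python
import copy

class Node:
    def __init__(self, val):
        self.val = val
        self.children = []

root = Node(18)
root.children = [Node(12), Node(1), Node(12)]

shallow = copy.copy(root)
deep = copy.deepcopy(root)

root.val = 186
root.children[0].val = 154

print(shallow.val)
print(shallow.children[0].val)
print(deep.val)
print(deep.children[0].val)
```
18
154
18
12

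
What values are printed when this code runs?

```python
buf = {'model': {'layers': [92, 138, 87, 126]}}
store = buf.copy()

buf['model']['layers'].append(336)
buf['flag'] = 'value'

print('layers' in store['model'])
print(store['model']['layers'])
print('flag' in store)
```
True
[92, 138, 87, 126, 336]
False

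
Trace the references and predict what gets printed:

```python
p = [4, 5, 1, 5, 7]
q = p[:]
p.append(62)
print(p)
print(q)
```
[4, 5, 1, 5, 7, 62]
[4, 5, 1, 5, 7]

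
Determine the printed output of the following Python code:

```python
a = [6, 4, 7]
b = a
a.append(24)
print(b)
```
[6, 4, 7, 24]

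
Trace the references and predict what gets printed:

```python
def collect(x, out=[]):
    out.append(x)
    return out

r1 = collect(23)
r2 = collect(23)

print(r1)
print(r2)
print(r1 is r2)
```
[23, 23]
[23, 23]
True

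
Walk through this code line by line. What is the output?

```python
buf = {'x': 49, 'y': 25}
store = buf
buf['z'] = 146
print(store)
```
{'x': 49, 'y': 25, 'z': 146}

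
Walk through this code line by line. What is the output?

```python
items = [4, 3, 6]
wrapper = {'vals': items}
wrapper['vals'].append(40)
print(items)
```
[4, 3, 6, 40]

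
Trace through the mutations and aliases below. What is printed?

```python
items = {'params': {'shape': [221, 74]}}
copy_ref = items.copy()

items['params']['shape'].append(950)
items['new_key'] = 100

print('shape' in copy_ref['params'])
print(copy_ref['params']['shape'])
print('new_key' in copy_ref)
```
True
[221, 74, 950]
False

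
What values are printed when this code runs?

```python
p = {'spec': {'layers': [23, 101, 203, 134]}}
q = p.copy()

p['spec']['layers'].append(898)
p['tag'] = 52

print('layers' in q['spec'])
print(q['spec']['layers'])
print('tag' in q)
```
True
[23, 101, 203, 134, 898]
False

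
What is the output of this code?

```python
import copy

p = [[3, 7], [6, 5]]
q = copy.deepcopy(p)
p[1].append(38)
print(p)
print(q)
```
[[3, 7], [6, 5, 38]]
[[3, 7], [6, 5]]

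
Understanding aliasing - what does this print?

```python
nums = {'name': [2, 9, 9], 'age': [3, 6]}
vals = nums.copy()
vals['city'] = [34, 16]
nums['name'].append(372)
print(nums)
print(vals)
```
{'name': [2, 9, 9, 372], 'age': [3, 6]}
{'name': [2, 9, 9, 372], 'age': [3, 6], 'city': [34, 16]}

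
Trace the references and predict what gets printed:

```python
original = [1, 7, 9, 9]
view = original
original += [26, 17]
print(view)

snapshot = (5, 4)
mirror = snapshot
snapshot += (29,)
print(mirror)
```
[1, 7, 9, 9, 26, 17]
(5, 4)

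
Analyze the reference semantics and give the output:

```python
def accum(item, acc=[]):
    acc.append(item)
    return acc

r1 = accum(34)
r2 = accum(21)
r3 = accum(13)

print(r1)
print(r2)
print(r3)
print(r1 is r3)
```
[34, 21, 13]
[34, 21, 13]
[34, 21, 13]
True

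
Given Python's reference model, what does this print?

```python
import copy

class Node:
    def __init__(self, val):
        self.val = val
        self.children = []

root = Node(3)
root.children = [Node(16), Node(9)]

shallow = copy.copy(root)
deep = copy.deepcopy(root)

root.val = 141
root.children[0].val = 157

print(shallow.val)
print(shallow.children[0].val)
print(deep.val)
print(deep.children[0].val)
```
3
157
3
16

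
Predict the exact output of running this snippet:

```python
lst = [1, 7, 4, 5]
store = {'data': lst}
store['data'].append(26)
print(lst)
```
[1, 7, 4, 5, 26]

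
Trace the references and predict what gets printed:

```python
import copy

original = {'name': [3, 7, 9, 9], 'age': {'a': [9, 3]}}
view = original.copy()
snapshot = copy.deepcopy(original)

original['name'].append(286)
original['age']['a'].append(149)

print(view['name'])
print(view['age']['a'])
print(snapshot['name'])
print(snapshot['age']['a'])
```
[3, 7, 9, 9, 286]
[9, 3, 149]
[3, 7, 9, 9]
[9, 3]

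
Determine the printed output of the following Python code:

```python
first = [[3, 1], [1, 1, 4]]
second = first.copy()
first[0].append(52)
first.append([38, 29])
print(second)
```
[[3, 1, 52], [1, 1, 4]]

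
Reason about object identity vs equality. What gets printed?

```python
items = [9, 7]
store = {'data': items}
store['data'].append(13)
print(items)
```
[9, 7, 13]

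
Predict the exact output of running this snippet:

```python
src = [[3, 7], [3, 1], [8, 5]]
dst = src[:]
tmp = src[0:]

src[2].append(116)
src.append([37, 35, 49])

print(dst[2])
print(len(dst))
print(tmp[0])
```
[8, 5, 116]
3
[3, 7]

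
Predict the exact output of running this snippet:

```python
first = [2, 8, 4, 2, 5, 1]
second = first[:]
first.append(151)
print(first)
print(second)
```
[2, 8, 4, 2, 5, 1, 151]
[2, 8, 4, 2, 5, 1]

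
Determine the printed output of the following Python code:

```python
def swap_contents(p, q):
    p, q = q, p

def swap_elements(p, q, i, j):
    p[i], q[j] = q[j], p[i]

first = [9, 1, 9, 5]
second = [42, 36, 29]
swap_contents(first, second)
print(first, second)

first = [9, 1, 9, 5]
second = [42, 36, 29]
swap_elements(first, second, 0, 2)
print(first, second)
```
[9, 1, 9, 5] [42, 36, 29]
[29, 1, 9, 5] [42, 36, 9]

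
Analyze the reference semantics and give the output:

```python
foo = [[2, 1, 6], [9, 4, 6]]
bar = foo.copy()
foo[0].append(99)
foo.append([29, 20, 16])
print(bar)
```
[[2, 1, 6, 99], [9, 4, 6]]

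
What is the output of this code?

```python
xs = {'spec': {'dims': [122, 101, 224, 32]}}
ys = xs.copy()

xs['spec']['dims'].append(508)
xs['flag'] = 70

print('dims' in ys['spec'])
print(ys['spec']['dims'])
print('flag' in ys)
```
True
[122, 101, 224, 32, 508]
False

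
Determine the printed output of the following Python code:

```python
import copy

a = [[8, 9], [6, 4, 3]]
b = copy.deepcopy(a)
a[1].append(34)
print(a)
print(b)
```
[[8, 9], [6, 4, 3, 34]]
[[8, 9], [6, 4, 3]]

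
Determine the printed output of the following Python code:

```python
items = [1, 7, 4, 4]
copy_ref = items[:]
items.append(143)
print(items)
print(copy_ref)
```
[1, 7, 4, 4, 143]
[1, 7, 4, 4]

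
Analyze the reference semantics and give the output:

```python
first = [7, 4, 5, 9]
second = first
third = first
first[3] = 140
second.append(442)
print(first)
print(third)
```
[7, 4, 5, 140, 442]
[7, 4, 5, 140, 442]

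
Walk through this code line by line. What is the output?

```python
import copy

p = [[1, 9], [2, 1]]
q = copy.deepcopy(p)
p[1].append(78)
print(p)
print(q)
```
[[1, 9], [2, 1, 78]]
[[1, 9], [2, 1]]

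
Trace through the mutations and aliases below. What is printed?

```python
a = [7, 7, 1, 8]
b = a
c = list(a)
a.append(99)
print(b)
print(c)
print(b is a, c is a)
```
[7, 7, 1, 8, 99]
[7, 7, 1, 8]
True False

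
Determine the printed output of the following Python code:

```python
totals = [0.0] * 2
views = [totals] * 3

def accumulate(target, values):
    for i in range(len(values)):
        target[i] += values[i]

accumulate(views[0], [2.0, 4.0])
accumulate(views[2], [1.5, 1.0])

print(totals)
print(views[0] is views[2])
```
[3.5, 5.0]
True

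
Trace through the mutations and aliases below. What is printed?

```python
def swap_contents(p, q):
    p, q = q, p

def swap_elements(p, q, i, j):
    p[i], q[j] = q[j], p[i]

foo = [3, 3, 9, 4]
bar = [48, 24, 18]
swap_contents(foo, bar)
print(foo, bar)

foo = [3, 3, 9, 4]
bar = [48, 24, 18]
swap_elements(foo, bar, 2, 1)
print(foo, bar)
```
[3, 3, 9, 4] [48, 24, 18]
[3, 3, 24, 4] [48, 9, 18]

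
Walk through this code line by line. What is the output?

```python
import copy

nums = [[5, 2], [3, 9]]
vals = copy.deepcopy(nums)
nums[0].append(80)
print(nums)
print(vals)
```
[[5, 2, 80], [3, 9]]
[[5, 2], [3, 9]]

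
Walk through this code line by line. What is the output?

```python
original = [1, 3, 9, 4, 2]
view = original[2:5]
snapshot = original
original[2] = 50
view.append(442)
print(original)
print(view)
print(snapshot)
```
[1, 3, 50, 4, 2]
[9, 4, 2, 442]
[1, 3, 50, 4, 2]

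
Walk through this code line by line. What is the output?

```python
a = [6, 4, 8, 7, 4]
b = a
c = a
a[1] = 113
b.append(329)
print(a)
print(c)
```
[6, 113, 8, 7, 4, 329]
[6, 113, 8, 7, 4, 329]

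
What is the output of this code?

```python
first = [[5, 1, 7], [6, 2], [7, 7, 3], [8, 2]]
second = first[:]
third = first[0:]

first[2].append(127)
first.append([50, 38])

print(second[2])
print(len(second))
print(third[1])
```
[7, 7, 3, 127]
4
[6, 2]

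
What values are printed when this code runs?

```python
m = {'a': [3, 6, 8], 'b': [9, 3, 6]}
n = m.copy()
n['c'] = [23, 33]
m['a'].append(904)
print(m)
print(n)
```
{'a': [3, 6, 8, 904], 'b': [9, 3, 6]}
{'a': [3, 6, 8, 904], 'b': [9, 3, 6], 'c': [23, 33]}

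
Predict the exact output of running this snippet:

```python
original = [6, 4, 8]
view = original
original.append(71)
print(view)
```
[6, 4, 8, 71]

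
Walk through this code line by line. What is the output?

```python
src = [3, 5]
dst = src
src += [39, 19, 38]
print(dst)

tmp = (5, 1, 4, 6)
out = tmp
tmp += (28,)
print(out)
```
[3, 5, 39, 19, 38]
(5, 1, 4, 6)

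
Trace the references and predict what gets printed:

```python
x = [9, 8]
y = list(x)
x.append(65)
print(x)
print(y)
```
[9, 8, 65]
[9, 8]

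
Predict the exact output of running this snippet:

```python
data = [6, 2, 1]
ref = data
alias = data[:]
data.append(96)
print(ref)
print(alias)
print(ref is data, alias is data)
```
[6, 2, 1, 96]
[6, 2, 1]
True False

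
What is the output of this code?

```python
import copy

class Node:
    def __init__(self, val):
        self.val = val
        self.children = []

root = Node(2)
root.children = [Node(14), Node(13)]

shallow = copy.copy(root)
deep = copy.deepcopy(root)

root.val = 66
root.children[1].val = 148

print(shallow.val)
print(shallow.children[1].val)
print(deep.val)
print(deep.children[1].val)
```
2
148
2
13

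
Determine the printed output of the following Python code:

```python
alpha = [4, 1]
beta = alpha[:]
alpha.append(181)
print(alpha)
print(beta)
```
[4, 1, 181]
[4, 1]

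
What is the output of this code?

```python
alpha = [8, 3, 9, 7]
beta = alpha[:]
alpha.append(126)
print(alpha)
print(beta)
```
[8, 3, 9, 7, 126]
[8, 3, 9, 7]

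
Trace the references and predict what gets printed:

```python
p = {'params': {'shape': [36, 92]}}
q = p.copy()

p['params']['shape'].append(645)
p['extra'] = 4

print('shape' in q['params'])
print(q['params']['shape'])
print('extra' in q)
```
True
[36, 92, 645]
False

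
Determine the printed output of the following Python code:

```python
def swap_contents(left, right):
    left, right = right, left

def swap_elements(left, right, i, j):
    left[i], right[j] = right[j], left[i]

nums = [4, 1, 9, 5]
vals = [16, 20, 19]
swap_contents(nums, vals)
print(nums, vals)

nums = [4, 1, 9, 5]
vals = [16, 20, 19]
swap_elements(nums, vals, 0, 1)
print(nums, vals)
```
[4, 1, 9, 5] [16, 20, 19]
[20, 1, 9, 5] [16, 4, 19]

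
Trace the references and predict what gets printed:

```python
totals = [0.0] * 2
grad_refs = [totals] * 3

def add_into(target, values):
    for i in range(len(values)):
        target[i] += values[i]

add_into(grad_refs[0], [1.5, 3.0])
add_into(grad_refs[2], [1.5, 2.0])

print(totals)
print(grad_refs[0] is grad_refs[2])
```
[3.0, 5.0]
True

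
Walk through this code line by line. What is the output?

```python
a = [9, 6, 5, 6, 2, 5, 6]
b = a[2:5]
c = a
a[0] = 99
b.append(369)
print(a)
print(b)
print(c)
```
[99, 6, 5, 6, 2, 5, 6]
[5, 6, 2, 369]
[99, 6, 5, 6, 2, 5, 6]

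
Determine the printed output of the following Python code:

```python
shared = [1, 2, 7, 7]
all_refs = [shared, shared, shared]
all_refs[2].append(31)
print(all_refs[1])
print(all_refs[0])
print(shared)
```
[1, 2, 7, 7, 31]
[1, 2, 7, 7, 31]
[1, 2, 7, 7, 31]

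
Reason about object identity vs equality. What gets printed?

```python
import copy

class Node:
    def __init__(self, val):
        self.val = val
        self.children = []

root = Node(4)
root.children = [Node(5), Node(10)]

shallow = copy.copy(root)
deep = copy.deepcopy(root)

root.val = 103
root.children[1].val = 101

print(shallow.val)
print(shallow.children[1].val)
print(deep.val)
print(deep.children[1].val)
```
4
101
4
10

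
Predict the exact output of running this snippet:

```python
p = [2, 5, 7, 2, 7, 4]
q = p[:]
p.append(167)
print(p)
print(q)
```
[2, 5, 7, 2, 7, 4, 167]
[2, 5, 7, 2, 7, 4]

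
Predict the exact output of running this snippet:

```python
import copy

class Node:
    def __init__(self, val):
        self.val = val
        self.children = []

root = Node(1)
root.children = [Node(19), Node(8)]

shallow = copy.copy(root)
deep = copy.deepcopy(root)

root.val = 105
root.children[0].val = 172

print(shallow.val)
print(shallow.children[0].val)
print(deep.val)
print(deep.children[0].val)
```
1
172
1
19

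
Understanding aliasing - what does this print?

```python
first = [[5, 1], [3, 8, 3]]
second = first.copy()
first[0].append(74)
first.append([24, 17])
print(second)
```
[[5, 1, 74], [3, 8, 3]]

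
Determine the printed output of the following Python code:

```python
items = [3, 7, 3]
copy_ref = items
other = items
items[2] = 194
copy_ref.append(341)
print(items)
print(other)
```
[3, 7, 194, 341]
[3, 7, 194, 341]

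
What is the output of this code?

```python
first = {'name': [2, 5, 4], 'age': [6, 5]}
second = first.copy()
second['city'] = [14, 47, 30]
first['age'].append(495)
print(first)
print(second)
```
{'name': [2, 5, 4], 'age': [6, 5, 495]}
{'name': [2, 5, 4], 'age': [6, 5, 495], 'city': [14, 47, 30]}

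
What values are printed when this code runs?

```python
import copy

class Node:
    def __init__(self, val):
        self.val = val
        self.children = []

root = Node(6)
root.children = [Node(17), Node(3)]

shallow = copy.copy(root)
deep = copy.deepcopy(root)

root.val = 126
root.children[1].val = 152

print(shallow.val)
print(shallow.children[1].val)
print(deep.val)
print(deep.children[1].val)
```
6
152
6
3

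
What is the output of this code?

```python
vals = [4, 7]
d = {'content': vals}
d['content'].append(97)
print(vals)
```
[4, 7, 97]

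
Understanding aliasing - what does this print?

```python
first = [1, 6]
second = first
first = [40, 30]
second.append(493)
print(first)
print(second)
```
[40, 30]
[1, 6, 493]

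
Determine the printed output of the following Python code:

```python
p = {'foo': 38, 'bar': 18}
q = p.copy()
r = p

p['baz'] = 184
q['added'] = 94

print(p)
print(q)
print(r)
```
{'foo': 38, 'bar': 18, 'baz': 184}
{'foo': 38, 'bar': 18, 'added': 94}
{'foo': 38, 'bar': 18, 'baz': 184}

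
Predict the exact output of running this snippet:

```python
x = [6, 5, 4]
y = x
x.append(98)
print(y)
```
[6, 5, 4, 98]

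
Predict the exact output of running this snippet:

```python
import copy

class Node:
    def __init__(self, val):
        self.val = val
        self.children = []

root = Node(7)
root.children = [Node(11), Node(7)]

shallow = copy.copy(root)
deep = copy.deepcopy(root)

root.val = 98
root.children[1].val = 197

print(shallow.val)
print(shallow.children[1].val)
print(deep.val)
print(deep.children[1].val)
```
7
197
7
7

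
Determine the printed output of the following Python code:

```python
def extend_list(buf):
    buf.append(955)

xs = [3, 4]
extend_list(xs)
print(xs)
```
[3, 4, 955]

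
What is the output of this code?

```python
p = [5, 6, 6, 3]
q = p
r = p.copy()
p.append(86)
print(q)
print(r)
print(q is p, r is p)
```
[5, 6, 6, 3, 86]
[5, 6, 6, 3]
True False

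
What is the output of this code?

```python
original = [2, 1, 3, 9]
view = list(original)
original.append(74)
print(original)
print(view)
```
[2, 1, 3, 9, 74]
[2, 1, 3, 9]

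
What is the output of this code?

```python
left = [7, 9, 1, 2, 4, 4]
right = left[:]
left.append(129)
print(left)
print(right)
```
[7, 9, 1, 2, 4, 4, 129]
[7, 9, 1, 2, 4, 4]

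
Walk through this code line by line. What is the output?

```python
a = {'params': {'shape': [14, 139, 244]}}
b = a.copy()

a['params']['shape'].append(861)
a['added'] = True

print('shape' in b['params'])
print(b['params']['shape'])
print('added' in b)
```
True
[14, 139, 244, 861]
False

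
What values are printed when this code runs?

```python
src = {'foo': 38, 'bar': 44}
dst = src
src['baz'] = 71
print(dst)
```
{'foo': 38, 'bar': 44, 'baz': 71}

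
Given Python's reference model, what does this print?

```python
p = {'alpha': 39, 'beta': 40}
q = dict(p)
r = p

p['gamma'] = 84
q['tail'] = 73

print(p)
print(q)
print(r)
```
{'alpha': 39, 'beta': 40, 'gamma': 84}
{'alpha': 39, 'beta': 40, 'tail': 73}
{'alpha': 39, 'beta': 40, 'gamma': 84}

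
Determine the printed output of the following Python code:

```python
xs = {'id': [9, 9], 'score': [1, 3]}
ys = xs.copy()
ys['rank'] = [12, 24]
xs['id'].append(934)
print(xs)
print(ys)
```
{'id': [9, 9, 934], 'score': [1, 3]}
{'id': [9, 9, 934], 'score': [1, 3], 'rank': [12, 24]}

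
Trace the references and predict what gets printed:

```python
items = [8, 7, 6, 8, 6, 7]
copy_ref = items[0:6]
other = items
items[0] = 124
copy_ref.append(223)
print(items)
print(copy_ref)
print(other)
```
[124, 7, 6, 8, 6, 7]
[8, 7, 6, 8, 6, 7, 223]
[124, 7, 6, 8, 6, 7]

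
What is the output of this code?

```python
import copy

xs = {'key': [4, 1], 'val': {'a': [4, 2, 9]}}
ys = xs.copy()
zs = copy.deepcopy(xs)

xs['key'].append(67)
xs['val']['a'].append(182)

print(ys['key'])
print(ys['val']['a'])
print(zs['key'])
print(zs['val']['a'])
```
[4, 1, 67]
[4, 2, 9, 182]
[4, 1]
[4, 2, 9]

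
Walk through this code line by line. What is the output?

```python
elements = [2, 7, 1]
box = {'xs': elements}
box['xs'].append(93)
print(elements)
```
[2, 7, 1, 93]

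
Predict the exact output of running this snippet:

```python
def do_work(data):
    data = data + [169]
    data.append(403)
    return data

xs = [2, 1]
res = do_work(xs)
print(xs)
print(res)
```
[2, 1]
[2, 1, 169, 403]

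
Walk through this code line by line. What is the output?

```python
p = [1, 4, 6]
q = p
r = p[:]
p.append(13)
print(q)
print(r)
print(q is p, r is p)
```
[1, 4, 6, 13]
[1, 4, 6]
True False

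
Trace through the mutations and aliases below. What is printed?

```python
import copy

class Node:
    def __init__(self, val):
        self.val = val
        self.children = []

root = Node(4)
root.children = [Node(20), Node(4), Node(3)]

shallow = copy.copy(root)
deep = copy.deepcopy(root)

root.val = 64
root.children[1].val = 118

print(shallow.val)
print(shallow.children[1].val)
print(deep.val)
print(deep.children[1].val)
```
4
118
4
4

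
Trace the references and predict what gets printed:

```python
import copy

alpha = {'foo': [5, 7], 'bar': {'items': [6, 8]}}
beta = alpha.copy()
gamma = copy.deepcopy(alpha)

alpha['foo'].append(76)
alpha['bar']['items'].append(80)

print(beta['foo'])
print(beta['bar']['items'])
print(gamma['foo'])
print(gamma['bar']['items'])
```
[5, 7, 76]
[6, 8, 80]
[5, 7]
[6, 8]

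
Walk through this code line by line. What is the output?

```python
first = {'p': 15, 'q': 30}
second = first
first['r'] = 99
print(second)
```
{'p': 15, 'q': 30, 'r': 99}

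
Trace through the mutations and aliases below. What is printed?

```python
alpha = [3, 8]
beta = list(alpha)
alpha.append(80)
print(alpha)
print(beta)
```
[3, 8, 80]
[3, 8]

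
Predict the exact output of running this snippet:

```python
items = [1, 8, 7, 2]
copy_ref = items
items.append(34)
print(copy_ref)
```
[1, 8, 7, 2, 34]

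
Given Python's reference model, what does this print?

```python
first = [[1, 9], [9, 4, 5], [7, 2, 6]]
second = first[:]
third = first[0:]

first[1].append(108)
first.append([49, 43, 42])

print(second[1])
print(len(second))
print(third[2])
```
[9, 4, 5, 108]
3
[7, 2, 6]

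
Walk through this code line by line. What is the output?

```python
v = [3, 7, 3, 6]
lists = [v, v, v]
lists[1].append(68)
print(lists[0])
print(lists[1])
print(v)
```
[3, 7, 3, 6, 68]
[3, 7, 3, 6, 68]
[3, 7, 3, 6, 68]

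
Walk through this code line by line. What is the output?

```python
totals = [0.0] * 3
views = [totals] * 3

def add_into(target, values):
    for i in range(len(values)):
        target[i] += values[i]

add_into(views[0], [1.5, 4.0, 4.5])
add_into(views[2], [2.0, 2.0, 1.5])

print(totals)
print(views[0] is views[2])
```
[3.5, 6.0, 6.0]
True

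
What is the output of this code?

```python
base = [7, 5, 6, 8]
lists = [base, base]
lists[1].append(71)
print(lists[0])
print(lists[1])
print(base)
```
[7, 5, 6, 8, 71]
[7, 5, 6, 8, 71]
[7, 5, 6, 8, 71]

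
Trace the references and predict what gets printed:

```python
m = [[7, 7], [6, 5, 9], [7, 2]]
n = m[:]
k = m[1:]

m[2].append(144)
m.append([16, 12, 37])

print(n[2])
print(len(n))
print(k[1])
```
[7, 2, 144]
3
[7, 2, 144]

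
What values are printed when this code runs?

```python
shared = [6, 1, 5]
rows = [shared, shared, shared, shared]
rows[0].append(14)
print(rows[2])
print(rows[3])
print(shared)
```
[6, 1, 5, 14]
[6, 1, 5, 14]
[6, 1, 5, 14]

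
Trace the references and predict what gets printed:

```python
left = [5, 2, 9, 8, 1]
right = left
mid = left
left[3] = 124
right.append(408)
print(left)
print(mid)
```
[5, 2, 9, 124, 1, 408]
[5, 2, 9, 124, 1, 408]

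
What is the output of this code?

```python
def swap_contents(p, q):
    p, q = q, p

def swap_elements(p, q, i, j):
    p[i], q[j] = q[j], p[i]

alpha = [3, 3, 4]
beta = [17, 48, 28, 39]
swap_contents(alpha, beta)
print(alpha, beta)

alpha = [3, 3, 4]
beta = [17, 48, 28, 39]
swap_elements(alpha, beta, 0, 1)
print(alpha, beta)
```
[3, 3, 4] [17, 48, 28, 39]
[48, 3, 4] [17, 3, 28, 39]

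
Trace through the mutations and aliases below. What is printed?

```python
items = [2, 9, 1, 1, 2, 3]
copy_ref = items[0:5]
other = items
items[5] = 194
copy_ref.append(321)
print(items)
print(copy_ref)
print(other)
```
[2, 9, 1, 1, 2, 194]
[2, 9, 1, 1, 2, 321]
[2, 9, 1, 1, 2, 194]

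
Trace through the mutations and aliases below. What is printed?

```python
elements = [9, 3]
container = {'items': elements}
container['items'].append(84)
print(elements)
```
[9, 3, 84]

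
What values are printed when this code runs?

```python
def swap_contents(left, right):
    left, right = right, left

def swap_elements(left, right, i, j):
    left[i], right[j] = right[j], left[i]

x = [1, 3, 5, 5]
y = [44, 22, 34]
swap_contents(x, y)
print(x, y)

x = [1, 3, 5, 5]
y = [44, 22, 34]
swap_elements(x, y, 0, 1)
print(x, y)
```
[1, 3, 5, 5] [44, 22, 34]
[22, 3, 5, 5] [44, 1, 34]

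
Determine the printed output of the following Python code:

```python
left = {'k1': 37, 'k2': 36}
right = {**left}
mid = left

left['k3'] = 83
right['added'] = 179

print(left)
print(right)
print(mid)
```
{'k1': 37, 'k2': 36, 'k3': 83}
{'k1': 37, 'k2': 36, 'added': 179}
{'k1': 37, 'k2': 36, 'k3': 83}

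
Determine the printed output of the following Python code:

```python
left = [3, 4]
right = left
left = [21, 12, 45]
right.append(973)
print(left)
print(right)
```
[21, 12, 45]
[3, 4, 973]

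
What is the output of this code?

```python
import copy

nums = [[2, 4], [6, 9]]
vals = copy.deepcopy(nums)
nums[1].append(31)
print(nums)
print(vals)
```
[[2, 4], [6, 9, 31]]
[[2, 4], [6, 9]]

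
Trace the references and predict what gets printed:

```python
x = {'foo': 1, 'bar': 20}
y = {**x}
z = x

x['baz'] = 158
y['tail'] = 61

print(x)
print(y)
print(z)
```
{'foo': 1, 'bar': 20, 'baz': 158}
{'foo': 1, 'bar': 20, 'tail': 61}
{'foo': 1, 'bar': 20, 'baz': 158}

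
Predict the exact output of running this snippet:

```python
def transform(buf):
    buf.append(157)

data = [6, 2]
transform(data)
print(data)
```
[6, 2, 157]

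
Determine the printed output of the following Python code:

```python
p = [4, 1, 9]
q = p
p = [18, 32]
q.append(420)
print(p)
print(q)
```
[18, 32]
[4, 1, 9, 420]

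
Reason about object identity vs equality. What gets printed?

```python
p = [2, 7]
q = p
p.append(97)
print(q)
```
[2, 7, 97]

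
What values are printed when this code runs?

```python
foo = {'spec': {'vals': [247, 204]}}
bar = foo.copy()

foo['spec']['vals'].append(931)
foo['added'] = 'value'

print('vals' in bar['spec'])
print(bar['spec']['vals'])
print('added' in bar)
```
True
[247, 204, 931]
False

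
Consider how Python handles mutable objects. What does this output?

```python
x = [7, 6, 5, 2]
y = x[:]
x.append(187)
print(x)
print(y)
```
[7, 6, 5, 2, 187]
[7, 6, 5, 2]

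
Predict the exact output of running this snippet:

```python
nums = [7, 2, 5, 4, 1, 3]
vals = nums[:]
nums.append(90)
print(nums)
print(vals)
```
[7, 2, 5, 4, 1, 3, 90]
[7, 2, 5, 4, 1, 3]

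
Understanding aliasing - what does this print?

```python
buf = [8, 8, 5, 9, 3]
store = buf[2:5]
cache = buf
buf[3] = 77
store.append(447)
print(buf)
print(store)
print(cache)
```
[8, 8, 5, 77, 3]
[5, 9, 3, 447]
[8, 8, 5, 77, 3]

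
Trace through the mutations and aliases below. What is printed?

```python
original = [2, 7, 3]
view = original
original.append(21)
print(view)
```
[2, 7, 3, 21]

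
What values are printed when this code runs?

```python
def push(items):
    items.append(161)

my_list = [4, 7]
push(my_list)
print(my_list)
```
[4, 7, 161]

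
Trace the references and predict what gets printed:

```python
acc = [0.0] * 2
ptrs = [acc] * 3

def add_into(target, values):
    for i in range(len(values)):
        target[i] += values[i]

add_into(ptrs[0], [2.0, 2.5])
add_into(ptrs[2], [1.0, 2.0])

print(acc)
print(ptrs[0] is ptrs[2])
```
[3.0, 4.5]
True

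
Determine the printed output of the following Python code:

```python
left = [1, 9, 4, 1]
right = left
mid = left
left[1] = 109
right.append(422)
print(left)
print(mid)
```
[1, 109, 4, 1, 422]
[1, 109, 4, 1, 422]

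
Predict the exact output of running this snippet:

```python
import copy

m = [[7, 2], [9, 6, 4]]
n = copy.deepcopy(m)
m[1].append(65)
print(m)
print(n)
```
[[7, 2], [9, 6, 4, 65]]
[[7, 2], [9, 6, 4]]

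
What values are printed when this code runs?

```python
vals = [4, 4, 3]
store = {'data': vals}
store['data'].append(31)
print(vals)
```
[4, 4, 3, 31]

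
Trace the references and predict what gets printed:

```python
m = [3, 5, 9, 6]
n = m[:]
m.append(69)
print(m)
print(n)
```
[3, 5, 9, 6, 69]
[3, 5, 9, 6]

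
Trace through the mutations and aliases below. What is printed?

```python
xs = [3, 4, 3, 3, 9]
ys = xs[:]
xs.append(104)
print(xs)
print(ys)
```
[3, 4, 3, 3, 9, 104]
[3, 4, 3, 3, 9]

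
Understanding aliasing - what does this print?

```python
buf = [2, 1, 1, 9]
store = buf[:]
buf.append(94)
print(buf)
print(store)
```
[2, 1, 1, 9, 94]
[2, 1, 1, 9]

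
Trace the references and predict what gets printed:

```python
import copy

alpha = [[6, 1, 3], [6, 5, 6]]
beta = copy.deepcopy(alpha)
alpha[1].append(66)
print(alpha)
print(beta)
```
[[6, 1, 3], [6, 5, 6, 66]]
[[6, 1, 3], [6, 5, 6]]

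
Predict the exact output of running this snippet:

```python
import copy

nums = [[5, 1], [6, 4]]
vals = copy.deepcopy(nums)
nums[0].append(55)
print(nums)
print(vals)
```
[[5, 1, 55], [6, 4]]
[[5, 1], [6, 4]]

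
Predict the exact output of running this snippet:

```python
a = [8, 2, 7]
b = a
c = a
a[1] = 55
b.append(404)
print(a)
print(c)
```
[8, 55, 7, 404]
[8, 55, 7, 404]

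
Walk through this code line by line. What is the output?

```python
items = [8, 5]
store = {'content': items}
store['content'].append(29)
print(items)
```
[8, 5, 29]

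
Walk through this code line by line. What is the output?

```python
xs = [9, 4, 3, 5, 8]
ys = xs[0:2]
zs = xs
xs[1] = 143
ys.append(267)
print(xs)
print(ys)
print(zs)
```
[9, 143, 3, 5, 8]
[9, 4, 267]
[9, 143, 3, 5, 8]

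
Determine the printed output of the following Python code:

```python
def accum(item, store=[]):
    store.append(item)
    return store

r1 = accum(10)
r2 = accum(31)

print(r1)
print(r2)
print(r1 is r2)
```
[10, 31]
[10, 31]
True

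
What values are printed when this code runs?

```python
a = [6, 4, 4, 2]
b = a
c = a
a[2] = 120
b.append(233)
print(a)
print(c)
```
[6, 4, 120, 2, 233]
[6, 4, 120, 2, 233]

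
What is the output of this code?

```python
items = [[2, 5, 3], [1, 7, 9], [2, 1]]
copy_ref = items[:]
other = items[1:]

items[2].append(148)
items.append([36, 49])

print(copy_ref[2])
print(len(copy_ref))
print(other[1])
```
[2, 1, 148]
3
[2, 1, 148]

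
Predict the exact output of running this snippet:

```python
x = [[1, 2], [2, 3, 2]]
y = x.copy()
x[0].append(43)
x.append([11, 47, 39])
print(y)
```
[[1, 2, 43], [2, 3, 2]]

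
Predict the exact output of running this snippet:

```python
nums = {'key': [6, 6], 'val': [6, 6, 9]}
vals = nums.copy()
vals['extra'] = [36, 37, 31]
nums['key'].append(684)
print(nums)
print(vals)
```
{'key': [6, 6, 684], 'val': [6, 6, 9]}
{'key': [6, 6, 684], 'val': [6, 6, 9], 'extra': [36, 37, 31]}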